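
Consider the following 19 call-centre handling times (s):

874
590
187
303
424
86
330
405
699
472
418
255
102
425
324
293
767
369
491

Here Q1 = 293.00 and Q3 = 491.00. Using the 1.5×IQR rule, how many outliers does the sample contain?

IQR = 198.00; fences at 293.00 − 297.00 = -4.00 and 491.00 + 297.00 = 788.00.
Outside the cutoffs: 874.

1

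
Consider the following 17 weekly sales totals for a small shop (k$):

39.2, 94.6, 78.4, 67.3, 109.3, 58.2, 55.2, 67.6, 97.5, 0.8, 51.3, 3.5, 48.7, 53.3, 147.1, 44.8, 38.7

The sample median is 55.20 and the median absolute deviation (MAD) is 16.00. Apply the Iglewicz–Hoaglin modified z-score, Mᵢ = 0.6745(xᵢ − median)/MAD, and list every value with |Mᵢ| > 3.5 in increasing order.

|Mᵢ| > 3.5 ⇔ |xᵢ − 55.20| > 3.5·16.00/0.6745 = 83.02.
So outliers lie outside [-27.82, 138.22].
147.1: M = 3.87 → outlier.

147.1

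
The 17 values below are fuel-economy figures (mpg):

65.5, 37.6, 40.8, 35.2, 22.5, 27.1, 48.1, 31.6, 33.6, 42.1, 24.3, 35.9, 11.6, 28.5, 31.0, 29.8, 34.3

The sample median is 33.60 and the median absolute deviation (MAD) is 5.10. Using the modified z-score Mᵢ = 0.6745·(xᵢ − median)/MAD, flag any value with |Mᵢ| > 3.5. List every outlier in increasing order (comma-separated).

|Mᵢ| > 3.5 ⇔ |xᵢ − 33.60| > 3.5·5.10/0.6745 = 26.46.
So outliers lie outside [7.14, 60.06].
65.5: M = 4.22 → outlier.

65.5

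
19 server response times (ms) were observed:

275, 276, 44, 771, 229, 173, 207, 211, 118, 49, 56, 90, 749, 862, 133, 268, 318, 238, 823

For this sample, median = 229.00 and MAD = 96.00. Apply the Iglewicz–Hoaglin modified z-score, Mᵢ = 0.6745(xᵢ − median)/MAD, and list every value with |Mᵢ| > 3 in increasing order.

749, 771, 823, 862

|Mᵢ| > 3 ⇔ |xᵢ − 229.00| > 3·96.00/0.6745 = 426.98.
So outliers lie outside [-197.98, 655.98].
749: M = 3.65 → outlier.
771: M = 3.81 → outlier.
823: M = 4.17 → outlier.
862: M = 4.45 → outlier.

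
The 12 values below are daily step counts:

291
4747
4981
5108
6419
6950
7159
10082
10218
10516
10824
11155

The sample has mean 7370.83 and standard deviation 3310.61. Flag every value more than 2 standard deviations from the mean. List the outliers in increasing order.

Cutoffs at x̄ ± 2s: 7370.83 ± 2·3310.61 = [749.61, 13992.05].
291: z = -2.14, |z| > 2 → outlier.
Every other value lies within [749.61, 13992.05].

291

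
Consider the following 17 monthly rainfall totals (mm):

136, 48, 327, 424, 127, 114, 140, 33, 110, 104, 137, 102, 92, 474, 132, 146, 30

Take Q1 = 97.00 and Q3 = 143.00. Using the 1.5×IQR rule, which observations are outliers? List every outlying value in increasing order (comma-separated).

IQR = Q3 − Q1 = 143.00 − 97.00 = 46.00.
Lower fence = Q1 − 1.5·IQR = 97.00 − 69.00 = 28.00.
Upper fence = Q3 + 1.5·IQR = 143.00 + 69.00 = 212.00.
327 > 212.00 → outlier.
424 > 212.00 → outlier.
474 > 212.00 → outlier.
All remaining values lie within [28.00, 212.00].

327, 424, 474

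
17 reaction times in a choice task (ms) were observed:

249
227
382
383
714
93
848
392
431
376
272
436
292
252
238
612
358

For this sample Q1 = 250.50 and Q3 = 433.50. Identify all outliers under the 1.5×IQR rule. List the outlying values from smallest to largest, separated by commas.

714, 848

IQR = Q3 − Q1 = 433.50 − 250.50 = 183.00.
Lower fence = Q1 − 1.5·IQR = 250.50 − 274.50 = -24.00.
Upper fence = Q3 + 1.5·IQR = 433.50 + 274.50 = 708.00.
714 > 708.00 → outlier.
848 > 708.00 → outlier.
All remaining values lie within [-24.00, 708.00].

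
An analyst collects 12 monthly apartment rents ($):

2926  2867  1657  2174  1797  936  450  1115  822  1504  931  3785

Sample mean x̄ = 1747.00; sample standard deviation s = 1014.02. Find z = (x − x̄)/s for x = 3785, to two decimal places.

z = (3785 − 1747.00) / 1014.02 = 2.01.

2.01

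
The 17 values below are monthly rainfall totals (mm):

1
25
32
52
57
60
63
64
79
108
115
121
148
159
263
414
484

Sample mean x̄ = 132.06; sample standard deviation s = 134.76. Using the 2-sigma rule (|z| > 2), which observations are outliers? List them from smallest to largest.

Cutoffs at x̄ ± 2s: 132.06 ± 2·134.76 = [-137.46, 401.58].
414: z = 2.09, |z| > 2 → outlier.
484: z = 2.61, |z| > 2 → outlier.
Every other value lies within [-137.46, 401.58].

414, 484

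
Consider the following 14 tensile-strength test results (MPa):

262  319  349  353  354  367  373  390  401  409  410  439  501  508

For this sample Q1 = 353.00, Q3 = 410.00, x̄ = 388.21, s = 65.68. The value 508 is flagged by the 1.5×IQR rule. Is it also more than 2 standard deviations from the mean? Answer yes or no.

z = (508 − 388.21) / 65.68 = 1.82.
|z| = 1.82 ≤ 2.

no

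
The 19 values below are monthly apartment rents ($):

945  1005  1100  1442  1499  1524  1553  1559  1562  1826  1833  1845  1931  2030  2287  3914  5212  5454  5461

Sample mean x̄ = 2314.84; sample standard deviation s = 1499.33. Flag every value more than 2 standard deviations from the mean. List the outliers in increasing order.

Cutoffs at x̄ ± 2s: 2314.84 ± 2·1499.33 = [-683.82, 5313.50].
5454: z = 2.09, |z| > 2 → outlier.
5461: z = 2.10, |z| > 2 → outlier.
Every other value lies within [-683.82, 5313.50].

5454, 5461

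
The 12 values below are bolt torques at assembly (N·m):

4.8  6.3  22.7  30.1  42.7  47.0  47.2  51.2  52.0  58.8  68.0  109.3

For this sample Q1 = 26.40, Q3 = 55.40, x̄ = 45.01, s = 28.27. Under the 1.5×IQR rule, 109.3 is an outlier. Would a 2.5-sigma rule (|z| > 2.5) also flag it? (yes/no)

z = (109.3 − 45.01) / 28.27 = 2.27.
|z| = 2.27 ≤ 2.5.

no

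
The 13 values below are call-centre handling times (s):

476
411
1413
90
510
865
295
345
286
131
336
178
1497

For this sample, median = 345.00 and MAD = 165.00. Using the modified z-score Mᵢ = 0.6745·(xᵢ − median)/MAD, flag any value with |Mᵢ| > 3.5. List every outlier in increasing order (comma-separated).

1413, 1497

|Mᵢ| > 3.5 ⇔ |xᵢ − 345.00| > 3.5·165.00/0.6745 = 856.19.
So outliers lie outside [-511.19, 1201.19].
1413: M = 4.37 → outlier.
1497: M = 4.71 → outlier.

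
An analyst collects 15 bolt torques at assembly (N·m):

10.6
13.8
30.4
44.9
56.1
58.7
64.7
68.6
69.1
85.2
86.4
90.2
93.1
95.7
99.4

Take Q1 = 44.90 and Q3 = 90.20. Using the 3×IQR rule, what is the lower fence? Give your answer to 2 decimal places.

-91.00

IQR = Q3 − Q1 = 90.20 − 44.90 = 45.30.
Lower fence = Q1 − 3·IQR = 44.90 − 135.90 = -91.00.
Upper fence = Q3 + 3·IQR = 90.20 + 135.90 = 226.10.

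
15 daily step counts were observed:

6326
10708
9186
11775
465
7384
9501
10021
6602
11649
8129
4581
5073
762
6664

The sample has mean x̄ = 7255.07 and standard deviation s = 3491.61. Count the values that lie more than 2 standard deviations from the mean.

Cutoffs: x̄ ± 2s = [271.85, 14238.29].
Every value lies within the cutoffs.

0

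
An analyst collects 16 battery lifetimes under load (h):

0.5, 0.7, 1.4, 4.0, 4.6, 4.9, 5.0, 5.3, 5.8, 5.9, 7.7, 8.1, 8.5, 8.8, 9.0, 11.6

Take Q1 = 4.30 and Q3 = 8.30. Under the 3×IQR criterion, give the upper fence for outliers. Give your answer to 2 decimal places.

IQR = Q3 − Q1 = 8.30 − 4.30 = 4.00.
Lower fence = Q1 − 3·IQR = 4.30 − 12.00 = -7.70.
Upper fence = Q3 + 3·IQR = 8.30 + 12.00 = 20.30.

20.30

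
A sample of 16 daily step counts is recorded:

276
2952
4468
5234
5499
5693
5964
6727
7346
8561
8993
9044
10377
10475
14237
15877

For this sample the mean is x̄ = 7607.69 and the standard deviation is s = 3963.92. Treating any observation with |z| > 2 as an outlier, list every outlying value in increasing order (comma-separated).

Cutoffs at x̄ ± 2s: 7607.69 ± 2·3963.92 = [-320.15, 15535.53].
15877: z = 2.09, |z| > 2 → outlier.
Every other value lies within [-320.15, 15535.53].

15877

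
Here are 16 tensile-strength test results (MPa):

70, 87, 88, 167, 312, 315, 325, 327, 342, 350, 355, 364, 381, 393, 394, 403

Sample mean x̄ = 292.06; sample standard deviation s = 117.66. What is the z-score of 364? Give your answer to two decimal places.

z = (364 − 292.06) / 117.66 = 0.61.

0.61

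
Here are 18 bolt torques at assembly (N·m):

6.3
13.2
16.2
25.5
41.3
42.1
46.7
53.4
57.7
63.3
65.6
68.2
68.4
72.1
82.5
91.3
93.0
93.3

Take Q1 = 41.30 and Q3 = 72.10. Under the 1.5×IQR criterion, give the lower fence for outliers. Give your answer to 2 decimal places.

-4.90

IQR = Q3 − Q1 = 72.10 − 41.30 = 30.80.
Lower fence = Q1 − 1.5·IQR = 41.30 − 46.20 = -4.90.
Upper fence = Q3 + 1.5·IQR = 72.10 + 46.20 = 118.30.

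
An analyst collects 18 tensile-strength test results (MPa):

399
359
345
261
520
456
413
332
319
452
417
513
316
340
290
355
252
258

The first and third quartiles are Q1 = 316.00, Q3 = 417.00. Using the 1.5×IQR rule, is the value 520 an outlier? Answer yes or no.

IQR = Q3 − Q1 = 417.00 − 316.00 = 101.00.
Lower fence = Q1 − 1.5·IQR = 316.00 − 151.50 = 164.50.
Upper fence = Q3 + 1.5·IQR = 417.00 + 151.50 = 568.50.
520 lies within [164.50, 568.50].

no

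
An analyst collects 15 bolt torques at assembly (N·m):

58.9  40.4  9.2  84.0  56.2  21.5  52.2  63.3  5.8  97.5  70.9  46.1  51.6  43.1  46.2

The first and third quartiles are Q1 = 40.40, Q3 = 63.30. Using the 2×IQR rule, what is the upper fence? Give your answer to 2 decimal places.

109.10

IQR = Q3 − Q1 = 63.30 − 40.40 = 22.90.
Lower fence = Q1 − 2·IQR = 40.40 − 45.80 = -5.40.
Upper fence = Q3 + 2·IQR = 63.30 + 45.80 = 109.10.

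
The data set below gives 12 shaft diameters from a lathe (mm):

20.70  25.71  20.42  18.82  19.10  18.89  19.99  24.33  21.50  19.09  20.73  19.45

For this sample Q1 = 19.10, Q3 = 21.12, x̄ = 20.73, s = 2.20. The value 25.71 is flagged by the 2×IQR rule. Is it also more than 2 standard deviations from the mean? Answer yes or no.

yes

z = (25.71 − 20.73) / 2.20 = 2.26.
|z| = 2.26 > 2.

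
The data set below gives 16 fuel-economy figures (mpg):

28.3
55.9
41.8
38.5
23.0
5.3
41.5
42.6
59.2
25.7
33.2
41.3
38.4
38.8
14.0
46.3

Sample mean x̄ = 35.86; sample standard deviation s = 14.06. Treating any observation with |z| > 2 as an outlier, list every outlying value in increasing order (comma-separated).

5.3

Cutoffs at x̄ ± 2s: 35.86 ± 2·14.06 = [7.74, 63.98].
5.3: z = -2.17, |z| > 2 → outlier.
Every other value lies within [7.74, 63.98].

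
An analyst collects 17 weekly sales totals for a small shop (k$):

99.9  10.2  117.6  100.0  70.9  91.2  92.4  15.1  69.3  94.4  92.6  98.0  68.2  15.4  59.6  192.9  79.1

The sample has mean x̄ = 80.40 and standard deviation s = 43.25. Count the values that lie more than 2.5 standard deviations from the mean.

Cutoffs: x̄ ± 2.5s = [-27.725, 188.525].
Outside the cutoffs: 192.9.

1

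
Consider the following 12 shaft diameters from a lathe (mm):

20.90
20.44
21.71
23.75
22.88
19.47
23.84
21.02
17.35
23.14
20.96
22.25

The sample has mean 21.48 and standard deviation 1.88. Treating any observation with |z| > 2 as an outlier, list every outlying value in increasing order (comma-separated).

Cutoffs at x̄ ± 2s: 21.48 ± 2·1.88 = [17.72, 25.24].
17.35: z = -2.20, |z| > 2 → outlier.
Every other value lies within [17.72, 25.24].

17.35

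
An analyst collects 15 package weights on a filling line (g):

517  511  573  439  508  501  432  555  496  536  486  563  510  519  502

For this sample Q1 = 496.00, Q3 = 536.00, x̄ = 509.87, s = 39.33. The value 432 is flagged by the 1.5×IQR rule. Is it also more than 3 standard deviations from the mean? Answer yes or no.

no

z = (432 − 509.87) / 39.33 = -1.98.
|z| = 1.98 ≤ 3.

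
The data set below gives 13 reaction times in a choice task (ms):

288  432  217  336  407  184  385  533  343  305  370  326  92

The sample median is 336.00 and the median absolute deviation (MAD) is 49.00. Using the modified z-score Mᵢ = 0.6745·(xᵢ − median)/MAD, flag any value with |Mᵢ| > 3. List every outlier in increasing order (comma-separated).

|Mᵢ| > 3 ⇔ |xᵢ − 336.00| > 3·49.00/0.6745 = 217.94.
So outliers lie outside [118.06, 553.94].
92: M = -3.36 → outlier.

92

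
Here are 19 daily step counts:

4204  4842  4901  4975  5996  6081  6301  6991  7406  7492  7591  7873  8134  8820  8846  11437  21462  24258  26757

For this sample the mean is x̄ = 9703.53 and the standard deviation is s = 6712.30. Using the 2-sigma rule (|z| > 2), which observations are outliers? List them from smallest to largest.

Cutoffs at x̄ ± 2s: 9703.53 ± 2·6712.30 = [-3721.07, 23128.13].
24258: z = 2.17, |z| > 2 → outlier.
26757: z = 2.54, |z| > 2 → outlier.
Every other value lies within [-3721.07, 23128.13].

24258, 26757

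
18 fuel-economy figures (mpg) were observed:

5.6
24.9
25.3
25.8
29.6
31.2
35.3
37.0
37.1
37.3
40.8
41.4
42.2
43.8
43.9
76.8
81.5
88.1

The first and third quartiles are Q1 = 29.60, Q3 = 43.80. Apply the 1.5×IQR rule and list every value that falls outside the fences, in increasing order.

5.6, 76.8, 81.5, 88.1

IQR = Q3 − Q1 = 43.80 − 29.60 = 14.20.
Lower fence = Q1 − 1.5·IQR = 29.60 − 21.30 = 8.30.
Upper fence = Q3 + 1.5·IQR = 43.80 + 21.30 = 65.10.
5.6 < 8.30 → outlier.
76.8 > 65.10 → outlier.
81.5 > 65.10 → outlier.
88.1 > 65.10 → outlier.
All remaining values lie within [8.30, 65.10].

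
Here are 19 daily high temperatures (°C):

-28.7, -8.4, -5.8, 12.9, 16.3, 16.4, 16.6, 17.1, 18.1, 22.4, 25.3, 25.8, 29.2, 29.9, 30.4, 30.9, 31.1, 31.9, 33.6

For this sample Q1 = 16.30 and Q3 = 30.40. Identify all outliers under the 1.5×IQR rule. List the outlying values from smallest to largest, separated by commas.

IQR = Q3 − Q1 = 30.40 − 16.30 = 14.10.
Lower fence = Q1 − 1.5·IQR = 16.30 − 21.15 = -4.85.
Upper fence = Q3 + 1.5·IQR = 30.40 + 21.15 = 51.55.
-28.7 < -4.85 → outlier.
-8.4 < -4.85 → outlier.
-5.8 < -4.85 → outlier.
All remaining values lie within [-4.85, 51.55].

-28.7, -8.4, -5.8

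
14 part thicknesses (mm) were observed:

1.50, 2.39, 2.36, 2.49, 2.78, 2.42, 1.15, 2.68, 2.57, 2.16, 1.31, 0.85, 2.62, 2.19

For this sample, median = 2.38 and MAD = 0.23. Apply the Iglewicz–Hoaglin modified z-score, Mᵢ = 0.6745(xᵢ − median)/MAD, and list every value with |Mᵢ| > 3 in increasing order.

0.85, 1.15, 1.31

|Mᵢ| > 3 ⇔ |xᵢ − 2.38| > 3·0.23/0.6745 = 1.02.
So outliers lie outside [1.36, 3.40].
0.85: M = -4.49 → outlier.
1.15: M = -3.61 → outlier.
1.31: M = -3.14 → outlier.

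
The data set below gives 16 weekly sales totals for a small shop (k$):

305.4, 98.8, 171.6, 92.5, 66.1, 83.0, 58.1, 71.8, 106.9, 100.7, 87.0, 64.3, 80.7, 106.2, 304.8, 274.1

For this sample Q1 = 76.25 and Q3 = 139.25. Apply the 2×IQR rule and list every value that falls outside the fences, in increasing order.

274.1, 304.8, 305.4

IQR = Q3 − Q1 = 139.25 − 76.25 = 63.00.
Lower fence = Q1 − 2·IQR = 76.25 − 126.00 = -49.75.
Upper fence = Q3 + 2·IQR = 139.25 + 126.00 = 265.25.
274.1 > 265.25 → outlier.
304.8 > 265.25 → outlier.
305.4 > 265.25 → outlier.
All remaining values lie within [-49.75, 265.25].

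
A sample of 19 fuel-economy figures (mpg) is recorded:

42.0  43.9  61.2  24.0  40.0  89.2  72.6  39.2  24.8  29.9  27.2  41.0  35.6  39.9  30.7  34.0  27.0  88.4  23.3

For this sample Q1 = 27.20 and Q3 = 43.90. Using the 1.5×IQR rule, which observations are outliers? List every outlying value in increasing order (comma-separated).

IQR = Q3 − Q1 = 43.90 − 27.20 = 16.70.
Lower fence = Q1 − 1.5·IQR = 27.20 − 25.05 = 2.15.
Upper fence = Q3 + 1.5·IQR = 43.90 + 25.05 = 68.95.
72.6 > 68.95 → outlier.
88.4 > 68.95 → outlier.
89.2 > 68.95 → outlier.
All remaining values lie within [2.15, 68.95].

72.6, 88.4, 89.2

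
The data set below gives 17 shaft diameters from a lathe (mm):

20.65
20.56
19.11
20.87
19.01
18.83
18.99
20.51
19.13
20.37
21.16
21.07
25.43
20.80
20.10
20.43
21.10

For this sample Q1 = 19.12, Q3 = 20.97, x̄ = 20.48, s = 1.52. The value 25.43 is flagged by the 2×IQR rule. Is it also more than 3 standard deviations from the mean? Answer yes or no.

z = (25.43 − 20.48) / 1.52 = 3.26.
|z| = 3.26 > 3.

yes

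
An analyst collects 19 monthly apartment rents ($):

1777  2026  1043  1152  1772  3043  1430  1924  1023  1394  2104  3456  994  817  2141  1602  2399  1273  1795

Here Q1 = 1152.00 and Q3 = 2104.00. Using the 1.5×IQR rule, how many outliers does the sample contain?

0

IQR = 952.00; fences at 1152.00 − 1428.00 = -276.00 and 2104.00 + 1428.00 = 3532.00.
Every value lies within the cutoffs.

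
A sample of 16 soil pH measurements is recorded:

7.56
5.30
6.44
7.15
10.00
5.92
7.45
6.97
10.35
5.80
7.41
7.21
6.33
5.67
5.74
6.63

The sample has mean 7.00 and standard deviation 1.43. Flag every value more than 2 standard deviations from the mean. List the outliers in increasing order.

Cutoffs at x̄ ± 2s: 7.00 ± 2·1.43 = [4.14, 9.86].
10.00: z = 2.10, |z| > 2 → outlier.
10.35: z = 2.34, |z| > 2 → outlier.
Every other value lies within [4.14, 9.86].

10.00, 10.35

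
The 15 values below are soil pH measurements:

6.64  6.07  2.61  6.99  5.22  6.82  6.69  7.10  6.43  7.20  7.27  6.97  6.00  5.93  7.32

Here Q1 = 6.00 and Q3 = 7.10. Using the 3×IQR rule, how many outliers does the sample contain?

1

IQR = 1.10; fences at 6.00 − 3.30 = 2.70 and 7.10 + 3.30 = 10.40.
Outside the cutoffs: 2.61.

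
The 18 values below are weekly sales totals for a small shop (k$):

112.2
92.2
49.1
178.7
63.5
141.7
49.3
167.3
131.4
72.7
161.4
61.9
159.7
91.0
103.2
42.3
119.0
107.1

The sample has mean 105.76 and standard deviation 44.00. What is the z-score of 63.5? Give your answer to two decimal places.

z = (63.5 − 105.76) / 44.00 = -0.96.

-0.96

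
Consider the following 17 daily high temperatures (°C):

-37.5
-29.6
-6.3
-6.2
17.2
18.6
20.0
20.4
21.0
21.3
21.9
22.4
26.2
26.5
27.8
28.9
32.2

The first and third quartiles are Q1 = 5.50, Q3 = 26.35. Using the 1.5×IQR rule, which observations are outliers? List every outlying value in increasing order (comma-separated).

IQR = Q3 − Q1 = 26.35 − 5.50 = 20.85.
Lower fence = Q1 − 1.5·IQR = 5.50 − 31.275 = -25.775.
Upper fence = Q3 + 1.5·IQR = 26.35 + 31.275 = 57.625.
-37.5 < -25.775 → outlier.
-29.6 < -25.775 → outlier.
All remaining values lie within [-25.775, 57.625].

-37.5, -29.6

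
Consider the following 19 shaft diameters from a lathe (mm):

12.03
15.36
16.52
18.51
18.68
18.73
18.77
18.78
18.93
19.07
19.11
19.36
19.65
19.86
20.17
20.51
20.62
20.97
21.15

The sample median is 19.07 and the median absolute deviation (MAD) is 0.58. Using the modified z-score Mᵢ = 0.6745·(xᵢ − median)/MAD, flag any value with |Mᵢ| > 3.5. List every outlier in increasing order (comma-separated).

|Mᵢ| > 3.5 ⇔ |xᵢ − 19.07| > 3.5·0.58/0.6745 = 3.01.
So outliers lie outside [16.06, 22.08].
12.03: M = -8.19 → outlier.
15.36: M = -4.31 → outlier.

12.03, 15.36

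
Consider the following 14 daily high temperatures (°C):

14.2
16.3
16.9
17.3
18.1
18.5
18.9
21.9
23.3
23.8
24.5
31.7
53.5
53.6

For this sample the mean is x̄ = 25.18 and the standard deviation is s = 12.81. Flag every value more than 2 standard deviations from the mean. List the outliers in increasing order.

Cutoffs at x̄ ± 2s: 25.18 ± 2·12.81 = [-0.44, 50.80].
53.5: z = 2.21, |z| > 2 → outlier.
53.6: z = 2.22, |z| > 2 → outlier.
Every other value lies within [-0.44, 50.80].

53.5, 53.6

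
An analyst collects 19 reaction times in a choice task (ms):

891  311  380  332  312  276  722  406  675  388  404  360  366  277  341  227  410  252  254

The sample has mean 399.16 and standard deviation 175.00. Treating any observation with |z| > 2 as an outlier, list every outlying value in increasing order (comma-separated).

891

Cutoffs at x̄ ± 2s: 399.16 ± 2·175.00 = [49.16, 749.16].
891: z = 2.81, |z| > 2 → outlier.
Every other value lies within [49.16, 749.16].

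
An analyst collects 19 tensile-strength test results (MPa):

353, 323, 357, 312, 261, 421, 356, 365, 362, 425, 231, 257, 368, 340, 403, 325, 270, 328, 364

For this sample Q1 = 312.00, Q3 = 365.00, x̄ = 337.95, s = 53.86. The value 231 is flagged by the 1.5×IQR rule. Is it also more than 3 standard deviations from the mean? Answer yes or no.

no

z = (231 − 337.95) / 53.86 = -1.99.
|z| = 1.99 ≤ 3.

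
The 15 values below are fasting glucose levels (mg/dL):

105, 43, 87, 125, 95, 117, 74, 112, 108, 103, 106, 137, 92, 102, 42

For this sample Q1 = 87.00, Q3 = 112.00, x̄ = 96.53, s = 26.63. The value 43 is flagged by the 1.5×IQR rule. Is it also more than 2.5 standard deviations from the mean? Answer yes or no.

z = (43 − 96.53) / 26.63 = -2.01.
|z| = 2.01 ≤ 2.5.

no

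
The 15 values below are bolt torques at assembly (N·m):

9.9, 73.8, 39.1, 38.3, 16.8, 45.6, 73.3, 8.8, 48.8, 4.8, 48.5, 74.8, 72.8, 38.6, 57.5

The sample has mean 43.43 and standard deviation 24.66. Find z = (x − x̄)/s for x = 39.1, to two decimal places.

z = (39.1 − 43.43) / 24.66 = -0.18.

-0.18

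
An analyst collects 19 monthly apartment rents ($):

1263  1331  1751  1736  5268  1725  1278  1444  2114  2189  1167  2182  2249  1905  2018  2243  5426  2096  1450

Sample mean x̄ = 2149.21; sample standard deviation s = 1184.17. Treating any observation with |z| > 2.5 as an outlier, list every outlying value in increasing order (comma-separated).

5268, 5426

Cutoffs at x̄ ± 2.5s: 2149.21 ± 2.5·1184.17 = [-811.215, 5109.635].
5268: z = 2.63, |z| > 2.5 → outlier.
5426: z = 2.77, |z| > 2.5 → outlier.
Every other value lies within [-811.215, 5109.635].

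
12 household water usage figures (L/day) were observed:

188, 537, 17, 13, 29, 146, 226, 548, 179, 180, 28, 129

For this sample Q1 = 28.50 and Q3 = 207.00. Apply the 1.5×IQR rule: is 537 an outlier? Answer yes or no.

yes

IQR = Q3 − Q1 = 207.00 − 28.50 = 178.50.
Lower fence = Q1 − 1.5·IQR = 28.50 − 267.75 = -239.25.
Upper fence = Q3 + 1.5·IQR = 207.00 + 267.75 = 474.75.
537 lies above the upper fence.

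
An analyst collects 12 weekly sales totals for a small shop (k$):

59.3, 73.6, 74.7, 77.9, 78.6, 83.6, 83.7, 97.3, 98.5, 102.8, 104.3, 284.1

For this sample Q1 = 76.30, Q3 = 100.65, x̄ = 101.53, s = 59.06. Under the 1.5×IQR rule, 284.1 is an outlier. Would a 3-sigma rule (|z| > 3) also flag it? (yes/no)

z = (284.1 − 101.53) / 59.06 = 3.09.
|z| = 3.09 > 3.

yes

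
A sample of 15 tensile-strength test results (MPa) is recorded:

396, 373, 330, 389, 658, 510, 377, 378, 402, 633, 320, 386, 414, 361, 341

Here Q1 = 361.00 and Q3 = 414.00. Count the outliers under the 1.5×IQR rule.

IQR = 53.00; fences at 361.00 − 79.50 = 281.50 and 414.00 + 79.50 = 493.50.
Outside the cutoffs: 510, 633, 658.

3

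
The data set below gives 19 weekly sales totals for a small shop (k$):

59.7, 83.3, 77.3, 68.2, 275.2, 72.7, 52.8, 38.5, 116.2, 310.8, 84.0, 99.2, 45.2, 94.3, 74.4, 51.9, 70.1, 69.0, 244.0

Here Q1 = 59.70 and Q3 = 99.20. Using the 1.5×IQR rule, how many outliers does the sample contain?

IQR = 39.50; fences at 59.70 − 59.25 = 0.45 and 99.20 + 59.25 = 158.45.
Outside the cutoffs: 244.0, 275.2, 310.8.

3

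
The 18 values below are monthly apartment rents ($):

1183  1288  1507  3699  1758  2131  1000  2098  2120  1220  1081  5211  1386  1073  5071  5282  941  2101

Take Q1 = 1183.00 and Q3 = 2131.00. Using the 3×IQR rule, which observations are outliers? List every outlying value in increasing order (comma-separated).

5071, 5211, 5282

IQR = Q3 − Q1 = 2131.00 − 1183.00 = 948.00.
Lower fence = Q1 − 3·IQR = 1183.00 − 2844.00 = -1661.00.
Upper fence = Q3 + 3·IQR = 2131.00 + 2844.00 = 4975.00.
5071 > 4975.00 → outlier.
5211 > 4975.00 → outlier.
5282 > 4975.00 → outlier.
All remaining values lie within [-1661.00, 4975.00].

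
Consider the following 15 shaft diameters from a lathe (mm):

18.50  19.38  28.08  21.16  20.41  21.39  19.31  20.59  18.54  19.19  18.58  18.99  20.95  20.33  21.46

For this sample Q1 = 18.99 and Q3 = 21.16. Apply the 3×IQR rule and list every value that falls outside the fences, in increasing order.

28.08

IQR = Q3 − Q1 = 21.16 − 18.99 = 2.17.
Lower fence = Q1 − 3·IQR = 18.99 − 6.51 = 12.48.
Upper fence = Q3 + 3·IQR = 21.16 + 6.51 = 27.67.
28.08 > 27.67 → outlier.
All remaining values lie within [12.48, 27.67].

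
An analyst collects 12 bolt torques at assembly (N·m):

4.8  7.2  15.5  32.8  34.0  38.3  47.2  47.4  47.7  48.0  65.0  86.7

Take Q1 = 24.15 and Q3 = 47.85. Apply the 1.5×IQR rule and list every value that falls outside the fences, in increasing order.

86.7

IQR = Q3 − Q1 = 47.85 − 24.15 = 23.70.
Lower fence = Q1 − 1.5·IQR = 24.15 − 35.55 = -11.40.
Upper fence = Q3 + 1.5·IQR = 47.85 + 35.55 = 83.40.
86.7 > 83.40 → outlier.
All remaining values lie within [-11.40, 83.40].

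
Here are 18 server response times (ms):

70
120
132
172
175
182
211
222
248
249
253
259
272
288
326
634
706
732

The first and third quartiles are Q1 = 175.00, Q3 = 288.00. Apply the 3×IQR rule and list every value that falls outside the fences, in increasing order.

IQR = Q3 − Q1 = 288.00 − 175.00 = 113.00.
Lower fence = Q1 − 3·IQR = 175.00 − 339.00 = -164.00.
Upper fence = Q3 + 3·IQR = 288.00 + 339.00 = 627.00.
634 > 627.00 → outlier.
706 > 627.00 → outlier.
732 > 627.00 → outlier.
All remaining values lie within [-164.00, 627.00].

634, 706, 732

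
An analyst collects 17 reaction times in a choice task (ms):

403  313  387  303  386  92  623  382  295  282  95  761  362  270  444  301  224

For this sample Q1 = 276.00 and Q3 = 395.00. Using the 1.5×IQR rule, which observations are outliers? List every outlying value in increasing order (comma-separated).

92, 95, 623, 761

IQR = Q3 − Q1 = 395.00 − 276.00 = 119.00.
Lower fence = Q1 − 1.5·IQR = 276.00 − 178.50 = 97.50.
Upper fence = Q3 + 1.5·IQR = 395.00 + 178.50 = 573.50.
92 < 97.50 → outlier.
95 < 97.50 → outlier.
623 > 573.50 → outlier.
761 > 573.50 → outlier.
All remaining values lie within [97.50, 573.50].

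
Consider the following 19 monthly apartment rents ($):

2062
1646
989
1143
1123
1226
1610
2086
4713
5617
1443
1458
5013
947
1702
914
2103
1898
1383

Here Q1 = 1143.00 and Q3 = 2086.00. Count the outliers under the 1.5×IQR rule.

IQR = 943.00; fences at 1143.00 − 1414.50 = -271.50 and 2086.00 + 1414.50 = 3500.50.
Outside the cutoffs: 4713, 5013, 5617.

3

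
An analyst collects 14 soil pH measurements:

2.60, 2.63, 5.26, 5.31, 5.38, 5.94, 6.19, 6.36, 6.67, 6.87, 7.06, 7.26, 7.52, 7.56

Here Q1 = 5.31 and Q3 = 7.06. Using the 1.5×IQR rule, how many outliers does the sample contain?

IQR = 1.75; fences at 5.31 − 2.625 = 2.685 and 7.06 + 2.625 = 9.685.
Outside the cutoffs: 2.60, 2.63.

2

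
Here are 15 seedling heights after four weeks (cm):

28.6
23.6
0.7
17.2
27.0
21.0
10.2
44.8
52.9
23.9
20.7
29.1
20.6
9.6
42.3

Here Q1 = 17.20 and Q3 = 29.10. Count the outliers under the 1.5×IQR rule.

1

IQR = 11.90; fences at 17.20 − 17.85 = -0.65 and 29.10 + 17.85 = 46.95.
Outside the cutoffs: 52.9.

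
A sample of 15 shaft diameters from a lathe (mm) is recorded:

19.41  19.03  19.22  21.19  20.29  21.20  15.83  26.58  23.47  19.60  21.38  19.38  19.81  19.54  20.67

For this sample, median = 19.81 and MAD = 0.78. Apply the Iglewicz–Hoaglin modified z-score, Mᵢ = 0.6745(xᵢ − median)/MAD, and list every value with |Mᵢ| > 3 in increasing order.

|Mᵢ| > 3 ⇔ |xᵢ − 19.81| > 3·0.78/0.6745 = 3.47.
So outliers lie outside [16.34, 23.28].
15.83: M = -3.44 → outlier.
23.47: M = 3.16 → outlier.
26.58: M = 5.85 → outlier.

15.83, 23.47, 26.58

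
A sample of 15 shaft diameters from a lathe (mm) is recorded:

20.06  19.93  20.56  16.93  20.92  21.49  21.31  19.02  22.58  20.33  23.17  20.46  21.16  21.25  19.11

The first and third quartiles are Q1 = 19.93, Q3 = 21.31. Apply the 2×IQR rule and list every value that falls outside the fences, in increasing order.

IQR = Q3 − Q1 = 21.31 − 19.93 = 1.38.
Lower fence = Q1 − 2·IQR = 19.93 − 2.76 = 17.17.
Upper fence = Q3 + 2·IQR = 21.31 + 2.76 = 24.07.
16.93 < 17.17 → outlier.
All remaining values lie within [17.17, 24.07].

16.93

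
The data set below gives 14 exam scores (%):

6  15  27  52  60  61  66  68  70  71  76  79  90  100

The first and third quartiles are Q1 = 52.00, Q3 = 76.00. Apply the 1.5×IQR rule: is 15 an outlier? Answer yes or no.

IQR = Q3 − Q1 = 76.00 − 52.00 = 24.00.
Lower fence = Q1 − 1.5·IQR = 52.00 − 36.00 = 16.00.
Upper fence = Q3 + 1.5·IQR = 76.00 + 36.00 = 112.00.
15 lies below the lower fence.

yes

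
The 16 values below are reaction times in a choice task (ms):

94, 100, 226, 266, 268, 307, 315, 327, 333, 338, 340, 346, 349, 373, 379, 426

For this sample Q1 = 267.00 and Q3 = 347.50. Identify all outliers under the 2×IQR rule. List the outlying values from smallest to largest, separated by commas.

IQR = Q3 − Q1 = 347.50 − 267.00 = 80.50.
Lower fence = Q1 − 2·IQR = 267.00 − 161.00 = 106.00.
Upper fence = Q3 + 2·IQR = 347.50 + 161.00 = 508.50.
94 < 106.00 → outlier.
100 < 106.00 → outlier.
All remaining values lie within [106.00, 508.50].

94, 100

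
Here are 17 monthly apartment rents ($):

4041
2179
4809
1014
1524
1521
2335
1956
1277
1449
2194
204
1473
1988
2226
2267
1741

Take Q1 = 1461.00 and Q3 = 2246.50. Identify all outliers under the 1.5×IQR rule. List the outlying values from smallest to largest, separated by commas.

204, 4041, 4809

IQR = Q3 − Q1 = 2246.50 − 1461.00 = 785.50.
Lower fence = Q1 − 1.5·IQR = 1461.00 − 1178.25 = 282.75.
Upper fence = Q3 + 1.5·IQR = 2246.50 + 1178.25 = 3424.75.
204 < 282.75 → outlier.
4041 > 3424.75 → outlier.
4809 > 3424.75 → outlier.
All remaining values lie within [282.75, 3424.75].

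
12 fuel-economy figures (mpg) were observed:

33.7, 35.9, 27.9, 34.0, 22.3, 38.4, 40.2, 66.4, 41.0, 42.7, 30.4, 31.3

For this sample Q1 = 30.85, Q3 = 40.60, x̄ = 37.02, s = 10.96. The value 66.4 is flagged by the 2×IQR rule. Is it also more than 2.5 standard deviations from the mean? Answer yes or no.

yes

z = (66.4 − 37.02) / 10.96 = 2.68.
|z| = 2.68 > 2.5.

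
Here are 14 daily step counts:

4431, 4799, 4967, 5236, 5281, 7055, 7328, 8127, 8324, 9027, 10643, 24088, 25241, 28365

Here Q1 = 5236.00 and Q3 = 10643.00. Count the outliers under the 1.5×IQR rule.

IQR = 5407.00; fences at 5236.00 − 8110.50 = -2874.50 and 10643.00 + 8110.50 = 18753.50.
Outside the cutoffs: 24088, 25241, 28365.

3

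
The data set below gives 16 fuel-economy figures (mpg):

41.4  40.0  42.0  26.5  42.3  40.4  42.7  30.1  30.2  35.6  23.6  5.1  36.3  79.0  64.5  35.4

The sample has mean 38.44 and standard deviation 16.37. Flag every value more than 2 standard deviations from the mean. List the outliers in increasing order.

Cutoffs at x̄ ± 2s: 38.44 ± 2·16.37 = [5.70, 71.18].
5.1: z = -2.04, |z| > 2 → outlier.
79.0: z = 2.48, |z| > 2 → outlier.
Every other value lies within [5.70, 71.18].

5.1, 79.0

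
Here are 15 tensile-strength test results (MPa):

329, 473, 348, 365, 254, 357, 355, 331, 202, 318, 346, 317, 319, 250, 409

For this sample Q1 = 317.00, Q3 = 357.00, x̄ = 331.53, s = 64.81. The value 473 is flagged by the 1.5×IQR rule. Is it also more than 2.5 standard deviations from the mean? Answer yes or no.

z = (473 − 331.53) / 64.81 = 2.18.
|z| = 2.18 ≤ 2.5.

no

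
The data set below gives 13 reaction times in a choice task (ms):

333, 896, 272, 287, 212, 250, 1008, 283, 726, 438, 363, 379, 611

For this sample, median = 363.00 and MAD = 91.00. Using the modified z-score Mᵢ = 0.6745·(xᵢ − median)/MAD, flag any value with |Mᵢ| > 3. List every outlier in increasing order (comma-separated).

896, 1008

|Mᵢ| > 3 ⇔ |xᵢ − 363.00| > 3·91.00/0.6745 = 404.74.
So outliers lie outside [-41.74, 767.74].
896: M = 3.95 → outlier.
1008: M = 4.78 → outlier.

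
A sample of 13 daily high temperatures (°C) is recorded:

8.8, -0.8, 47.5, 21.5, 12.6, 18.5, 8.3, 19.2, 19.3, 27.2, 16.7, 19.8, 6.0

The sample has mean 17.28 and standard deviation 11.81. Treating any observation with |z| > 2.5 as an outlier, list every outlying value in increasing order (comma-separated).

47.5

Cutoffs at x̄ ± 2.5s: 17.28 ± 2.5·11.81 = [-12.245, 46.805].
47.5: z = 2.56, |z| > 2.5 → outlier.
Every other value lies within [-12.245, 46.805].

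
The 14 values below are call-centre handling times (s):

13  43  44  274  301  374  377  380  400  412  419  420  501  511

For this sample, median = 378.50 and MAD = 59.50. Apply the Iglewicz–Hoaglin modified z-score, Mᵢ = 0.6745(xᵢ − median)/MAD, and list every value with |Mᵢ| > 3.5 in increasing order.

|Mᵢ| > 3.5 ⇔ |xᵢ − 378.50| > 3.5·59.50/0.6745 = 308.75.
So outliers lie outside [69.75, 687.25].
13: M = -4.14 → outlier.
43: M = -3.80 → outlier.
44: M = -3.79 → outlier.

13, 43, 44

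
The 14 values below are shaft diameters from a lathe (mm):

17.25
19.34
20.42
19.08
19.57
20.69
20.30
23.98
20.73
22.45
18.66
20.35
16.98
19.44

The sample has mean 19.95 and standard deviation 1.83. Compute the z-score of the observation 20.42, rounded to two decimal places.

z = (20.42 − 19.95) / 1.83 = 0.26.

0.26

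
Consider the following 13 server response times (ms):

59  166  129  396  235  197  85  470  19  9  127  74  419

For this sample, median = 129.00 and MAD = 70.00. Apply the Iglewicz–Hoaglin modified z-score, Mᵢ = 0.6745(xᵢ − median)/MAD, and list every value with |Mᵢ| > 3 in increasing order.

470

|Mᵢ| > 3 ⇔ |xᵢ − 129.00| > 3·70.00/0.6745 = 311.34.
So outliers lie outside [-182.34, 440.34].
470: M = 3.29 → outlier.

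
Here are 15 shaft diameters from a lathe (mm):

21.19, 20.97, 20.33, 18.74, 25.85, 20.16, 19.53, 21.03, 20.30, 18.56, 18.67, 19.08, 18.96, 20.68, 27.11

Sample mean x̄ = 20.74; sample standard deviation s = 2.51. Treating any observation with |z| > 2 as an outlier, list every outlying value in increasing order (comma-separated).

Cutoffs at x̄ ± 2s: 20.74 ± 2·2.51 = [15.72, 25.76].
25.85: z = 2.04, |z| > 2 → outlier.
27.11: z = 2.54, |z| > 2 → outlier.
Every other value lies within [15.72, 25.76].

25.85, 27.11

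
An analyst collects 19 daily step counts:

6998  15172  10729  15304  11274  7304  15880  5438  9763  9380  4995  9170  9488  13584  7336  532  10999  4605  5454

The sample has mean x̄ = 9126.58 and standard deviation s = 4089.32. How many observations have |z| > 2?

1

Cutoffs: x̄ ± 2s = [947.94, 17305.22].
Outside the cutoffs: 532.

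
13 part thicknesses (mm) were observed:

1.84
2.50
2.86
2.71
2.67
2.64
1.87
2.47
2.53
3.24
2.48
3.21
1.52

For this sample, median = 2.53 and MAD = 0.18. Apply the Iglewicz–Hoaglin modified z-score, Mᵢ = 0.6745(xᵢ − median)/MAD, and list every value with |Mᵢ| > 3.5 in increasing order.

|Mᵢ| > 3.5 ⇔ |xᵢ − 2.53| > 3.5·0.18/0.6745 = 0.93.
So outliers lie outside [1.60, 3.46].
1.52: M = -3.78 → outlier.

1.52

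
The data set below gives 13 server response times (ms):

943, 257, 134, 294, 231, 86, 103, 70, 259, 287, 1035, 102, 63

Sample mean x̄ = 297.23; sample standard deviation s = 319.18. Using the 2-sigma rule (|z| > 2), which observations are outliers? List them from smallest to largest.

943, 1035

Cutoffs at x̄ ± 2s: 297.23 ± 2·319.18 = [-341.13, 935.59].
943: z = 2.02, |z| > 2 → outlier.
1035: z = 2.31, |z| > 2 → outlier.
Every other value lies within [-341.13, 935.59].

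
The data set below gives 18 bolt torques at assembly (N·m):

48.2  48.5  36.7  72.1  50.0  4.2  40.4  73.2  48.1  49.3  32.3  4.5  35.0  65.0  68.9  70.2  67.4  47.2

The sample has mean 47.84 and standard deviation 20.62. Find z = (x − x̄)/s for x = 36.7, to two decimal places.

z = (36.7 − 47.84) / 20.62 = -0.54.

-0.54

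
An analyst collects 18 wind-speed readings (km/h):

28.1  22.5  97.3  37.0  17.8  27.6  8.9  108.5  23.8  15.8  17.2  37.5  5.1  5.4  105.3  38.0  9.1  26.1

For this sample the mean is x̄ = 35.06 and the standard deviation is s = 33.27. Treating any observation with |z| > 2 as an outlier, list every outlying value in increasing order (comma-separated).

105.3, 108.5

Cutoffs at x̄ ± 2s: 35.06 ± 2·33.27 = [-31.48, 101.60].
105.3: z = 2.11, |z| > 2 → outlier.
108.5: z = 2.21, |z| > 2 → outlier.
Every other value lies within [-31.48, 101.60].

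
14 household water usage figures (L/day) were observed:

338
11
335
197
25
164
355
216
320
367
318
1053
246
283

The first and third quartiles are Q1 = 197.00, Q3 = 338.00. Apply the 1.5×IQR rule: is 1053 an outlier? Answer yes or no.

yes

IQR = Q3 − Q1 = 338.00 − 197.00 = 141.00.
Lower fence = Q1 − 1.5·IQR = 197.00 − 211.50 = -14.50.
Upper fence = Q3 + 1.5·IQR = 338.00 + 211.50 = 549.50.
1053 lies above the upper fence.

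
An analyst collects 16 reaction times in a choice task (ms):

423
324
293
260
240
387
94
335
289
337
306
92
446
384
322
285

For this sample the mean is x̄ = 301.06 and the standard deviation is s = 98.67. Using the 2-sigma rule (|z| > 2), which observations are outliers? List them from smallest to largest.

Cutoffs at x̄ ± 2s: 301.06 ± 2·98.67 = [103.72, 498.40].
92: z = -2.12, |z| > 2 → outlier.
94: z = -2.10, |z| > 2 → outlier.
Every other value lies within [103.72, 498.40].

92, 94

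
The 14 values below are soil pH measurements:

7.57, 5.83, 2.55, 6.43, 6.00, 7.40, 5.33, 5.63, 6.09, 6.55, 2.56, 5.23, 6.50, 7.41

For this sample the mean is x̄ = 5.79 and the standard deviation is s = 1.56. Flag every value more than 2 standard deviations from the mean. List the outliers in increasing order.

Cutoffs at x̄ ± 2s: 5.79 ± 2·1.56 = [2.67, 8.91].
2.55: z = -2.08, |z| > 2 → outlier.
2.56: z = -2.07, |z| > 2 → outlier.
Every other value lies within [2.67, 8.91].

2.55, 2.56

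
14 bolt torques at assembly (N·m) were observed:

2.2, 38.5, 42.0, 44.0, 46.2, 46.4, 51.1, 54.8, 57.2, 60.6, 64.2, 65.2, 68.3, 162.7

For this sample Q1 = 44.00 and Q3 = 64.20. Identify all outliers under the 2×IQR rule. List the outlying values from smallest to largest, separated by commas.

2.2, 162.7

IQR = Q3 − Q1 = 64.20 − 44.00 = 20.20.
Lower fence = Q1 − 2·IQR = 44.00 − 40.40 = 3.60.
Upper fence = Q3 + 2·IQR = 64.20 + 40.40 = 104.60.
2.2 < 3.60 → outlier.
162.7 > 104.60 → outlier.
All remaining values lie within [3.60, 104.60].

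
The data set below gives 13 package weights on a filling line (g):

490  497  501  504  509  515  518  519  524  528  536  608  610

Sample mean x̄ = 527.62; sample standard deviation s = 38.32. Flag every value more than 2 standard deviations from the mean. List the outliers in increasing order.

608, 610

Cutoffs at x̄ ± 2s: 527.62 ± 2·38.32 = [450.98, 604.26].
608: z = 2.10, |z| > 2 → outlier.
610: z = 2.15, |z| > 2 → outlier.
Every other value lies within [450.98, 604.26].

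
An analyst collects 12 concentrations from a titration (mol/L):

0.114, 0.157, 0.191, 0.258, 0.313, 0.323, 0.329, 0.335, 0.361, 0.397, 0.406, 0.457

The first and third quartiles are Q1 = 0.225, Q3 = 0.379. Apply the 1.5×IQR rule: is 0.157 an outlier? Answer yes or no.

no

IQR = Q3 − Q1 = 0.379 − 0.225 = 0.154.
Lower fence = Q1 − 1.5·IQR = 0.225 − 0.231 = -0.006.
Upper fence = Q3 + 1.5·IQR = 0.379 + 0.231 = 0.610.
0.157 lies within [-0.006, 0.610].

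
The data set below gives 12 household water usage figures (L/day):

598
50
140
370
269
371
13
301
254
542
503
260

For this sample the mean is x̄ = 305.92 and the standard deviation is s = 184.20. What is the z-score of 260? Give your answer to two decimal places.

z = (260 − 305.92) / 184.20 = -0.25.

-0.25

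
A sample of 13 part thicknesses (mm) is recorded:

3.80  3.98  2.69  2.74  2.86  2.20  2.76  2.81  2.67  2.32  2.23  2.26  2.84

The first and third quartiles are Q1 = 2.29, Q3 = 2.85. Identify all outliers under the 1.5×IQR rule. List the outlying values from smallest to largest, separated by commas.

IQR = Q3 − Q1 = 2.85 − 2.29 = 0.56.
Lower fence = Q1 − 1.5·IQR = 2.29 − 0.84 = 1.45.
Upper fence = Q3 + 1.5·IQR = 2.85 + 0.84 = 3.69.
3.80 > 3.69 → outlier.
3.98 > 3.69 → outlier.
All remaining values lie within [1.45, 3.69].

3.80, 3.98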